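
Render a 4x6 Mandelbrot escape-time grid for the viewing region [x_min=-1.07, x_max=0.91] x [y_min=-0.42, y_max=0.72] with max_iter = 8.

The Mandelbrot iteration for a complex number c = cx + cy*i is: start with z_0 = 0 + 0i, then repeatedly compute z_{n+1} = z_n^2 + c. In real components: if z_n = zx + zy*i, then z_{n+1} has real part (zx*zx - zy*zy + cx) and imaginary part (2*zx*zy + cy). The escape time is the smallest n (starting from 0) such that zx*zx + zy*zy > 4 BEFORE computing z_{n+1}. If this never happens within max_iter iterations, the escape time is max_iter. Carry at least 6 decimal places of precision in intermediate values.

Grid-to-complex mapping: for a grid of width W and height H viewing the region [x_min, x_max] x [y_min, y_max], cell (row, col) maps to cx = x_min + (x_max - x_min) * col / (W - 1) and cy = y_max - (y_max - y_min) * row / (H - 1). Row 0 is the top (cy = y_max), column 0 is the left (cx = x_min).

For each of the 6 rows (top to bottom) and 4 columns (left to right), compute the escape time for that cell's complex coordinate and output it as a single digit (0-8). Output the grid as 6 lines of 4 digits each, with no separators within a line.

(row=0, col=0): c = -1.0700 + 0.7200i → escape time 3
(row=0, col=1): c = -0.4100 + 0.7200i → escape time 7
(row=0, col=2): c = 0.2500 + 0.7200i → escape time 6
(row=0, col=3): c = 0.9100 + 0.7200i → escape time 2
(row=1, col=0): c = -1.0700 + 0.4920i → escape time 5
(row=1, col=1): c = -0.4100 + 0.4920i → escape time 8
(row=1, col=2): c = 0.2500 + 0.4920i → escape time 8
(row=1, col=3): c = 0.9100 + 0.4920i → escape time 2
(row=2, col=0): c = -1.0700 + 0.2640i → escape time 8
(row=2, col=1): c = -0.4100 + 0.2640i → escape time 8
(row=2, col=2): c = 0.2500 + 0.2640i → escape time 8
(row=2, col=3): c = 0.9100 + 0.2640i → escape time 3
(row=3, col=0): c = -1.0700 + 0.0360i → escape time 8
(row=3, col=1): c = -0.4100 + 0.0360i → escape time 8
(row=3, col=2): c = 0.2500 + 0.0360i → escape time 8
(row=3, col=3): c = 0.9100 + 0.0360i → escape time 3
(row=4, col=0): c = -1.0700 + -0.1920i → escape time 8
(row=4, col=1): c = -0.4100 + -0.1920i → escape time 8
(row=4, col=2): c = 0.2500 + -0.1920i → escape time 8
(row=4, col=3): c = 0.9100 + -0.1920i → escape time 3
(row=5, col=0): c = -1.0700 + -0.4200i → escape time 6
(row=5, col=1): c = -0.4100 + -0.4200i → escape time 8
(row=5, col=2): c = 0.2500 + -0.4200i → escape time 8
(row=5, col=3): c = 0.9100 + -0.4200i → escape time 3

Answer: 3762
5882
8883
8883
8883
6883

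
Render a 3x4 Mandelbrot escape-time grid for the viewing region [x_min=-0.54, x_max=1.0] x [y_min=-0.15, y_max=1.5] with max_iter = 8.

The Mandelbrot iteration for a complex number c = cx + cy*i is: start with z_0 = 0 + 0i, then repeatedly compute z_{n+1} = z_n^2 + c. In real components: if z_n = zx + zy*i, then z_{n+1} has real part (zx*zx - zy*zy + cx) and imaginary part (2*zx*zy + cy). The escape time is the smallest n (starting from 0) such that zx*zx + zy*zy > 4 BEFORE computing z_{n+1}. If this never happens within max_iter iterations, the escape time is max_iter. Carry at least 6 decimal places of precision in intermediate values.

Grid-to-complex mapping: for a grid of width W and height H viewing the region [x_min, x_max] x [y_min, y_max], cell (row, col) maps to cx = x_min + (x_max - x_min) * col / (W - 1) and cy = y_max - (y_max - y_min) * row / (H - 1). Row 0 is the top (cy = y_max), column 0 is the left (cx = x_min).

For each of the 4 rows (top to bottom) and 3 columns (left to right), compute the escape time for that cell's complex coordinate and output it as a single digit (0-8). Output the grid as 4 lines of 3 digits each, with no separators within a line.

(row=0, col=0): c = -0.5400 + 1.5000i → escape time 2
(row=0, col=1): c = 0.2300 + 1.5000i → escape time 2
(row=0, col=2): c = 1.0000 + 1.5000i → escape time 2
(row=1, col=0): c = -0.5400 + 0.9500i → escape time 4
(row=1, col=1): c = 0.2300 + 0.9500i → escape time 4
(row=1, col=2): c = 1.0000 + 0.9500i → escape time 2
(row=2, col=0): c = -0.5400 + 0.4000i → escape time 8
(row=2, col=1): c = 0.2300 + 0.4000i → escape time 8
(row=2, col=2): c = 1.0000 + 0.4000i → escape time 2
(row=3, col=0): c = -0.5400 + -0.1500i → escape time 8
(row=3, col=1): c = 0.2300 + -0.1500i → escape time 8
(row=3, col=2): c = 1.0000 + -0.1500i → escape time 2

Answer: 222
442
882
882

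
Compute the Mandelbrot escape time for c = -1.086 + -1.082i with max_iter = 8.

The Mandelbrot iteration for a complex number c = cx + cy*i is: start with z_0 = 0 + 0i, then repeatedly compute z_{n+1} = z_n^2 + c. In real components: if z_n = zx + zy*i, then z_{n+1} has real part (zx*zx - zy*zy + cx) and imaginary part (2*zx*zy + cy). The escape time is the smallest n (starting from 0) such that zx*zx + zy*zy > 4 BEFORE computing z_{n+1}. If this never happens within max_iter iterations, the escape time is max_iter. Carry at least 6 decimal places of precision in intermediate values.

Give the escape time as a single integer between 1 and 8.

z_0 = 0 + 0i, c = -1.0860 + -1.0820i
Iter 1: z = -1.0860 + -1.0820i, |z|^2 = 2.3501
Iter 2: z = -1.0773 + 1.2681i, |z|^2 = 2.7687
Iter 3: z = -1.5335 + -3.8143i, |z|^2 = 16.9006
Escaped at iteration 3

Answer: 3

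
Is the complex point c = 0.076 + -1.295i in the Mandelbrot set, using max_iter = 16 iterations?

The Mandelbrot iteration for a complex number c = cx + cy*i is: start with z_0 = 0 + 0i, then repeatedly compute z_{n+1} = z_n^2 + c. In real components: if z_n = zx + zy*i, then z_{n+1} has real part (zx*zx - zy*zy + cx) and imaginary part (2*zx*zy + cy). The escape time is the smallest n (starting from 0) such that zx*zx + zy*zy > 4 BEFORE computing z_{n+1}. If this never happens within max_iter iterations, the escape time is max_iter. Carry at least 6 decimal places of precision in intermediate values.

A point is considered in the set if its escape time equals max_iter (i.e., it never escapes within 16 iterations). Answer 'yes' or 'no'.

Answer: no

Derivation:
z_0 = 0 + 0i, c = 0.0760 + -1.2950i
Iter 1: z = 0.0760 + -1.2950i, |z|^2 = 1.6828
Iter 2: z = -1.5952 + -1.4918i, |z|^2 = 4.7704
Escaped at iteration 2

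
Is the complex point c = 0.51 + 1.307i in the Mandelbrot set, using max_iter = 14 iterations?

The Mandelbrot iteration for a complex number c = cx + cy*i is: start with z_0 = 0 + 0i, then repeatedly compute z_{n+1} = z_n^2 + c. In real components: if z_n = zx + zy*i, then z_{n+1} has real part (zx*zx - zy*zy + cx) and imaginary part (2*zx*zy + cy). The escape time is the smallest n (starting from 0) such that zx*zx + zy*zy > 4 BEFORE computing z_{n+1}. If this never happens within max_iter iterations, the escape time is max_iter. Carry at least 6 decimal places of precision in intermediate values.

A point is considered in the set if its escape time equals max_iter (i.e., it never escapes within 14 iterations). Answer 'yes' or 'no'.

Answer: no

Derivation:
z_0 = 0 + 0i, c = 0.5100 + 1.3070i
Iter 1: z = 0.5100 + 1.3070i, |z|^2 = 1.9683
Iter 2: z = -0.9381 + 2.6401i, |z|^2 = 7.8505
Escaped at iteration 2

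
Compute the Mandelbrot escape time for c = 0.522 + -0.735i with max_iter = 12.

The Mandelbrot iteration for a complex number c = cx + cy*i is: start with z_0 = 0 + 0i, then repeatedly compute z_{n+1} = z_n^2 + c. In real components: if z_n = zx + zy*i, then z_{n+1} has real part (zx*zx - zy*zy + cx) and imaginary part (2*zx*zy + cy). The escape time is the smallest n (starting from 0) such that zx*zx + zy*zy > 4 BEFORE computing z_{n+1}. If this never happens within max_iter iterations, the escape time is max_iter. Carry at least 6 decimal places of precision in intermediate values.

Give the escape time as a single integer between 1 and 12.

Answer: 3

Derivation:
z_0 = 0 + 0i, c = 0.5220 + -0.7350i
Iter 1: z = 0.5220 + -0.7350i, |z|^2 = 0.8127
Iter 2: z = 0.2543 + -1.5023i, |z|^2 = 2.3217
Iter 3: z = -1.6704 + -1.4990i, |z|^2 = 5.0371
Escaped at iteration 3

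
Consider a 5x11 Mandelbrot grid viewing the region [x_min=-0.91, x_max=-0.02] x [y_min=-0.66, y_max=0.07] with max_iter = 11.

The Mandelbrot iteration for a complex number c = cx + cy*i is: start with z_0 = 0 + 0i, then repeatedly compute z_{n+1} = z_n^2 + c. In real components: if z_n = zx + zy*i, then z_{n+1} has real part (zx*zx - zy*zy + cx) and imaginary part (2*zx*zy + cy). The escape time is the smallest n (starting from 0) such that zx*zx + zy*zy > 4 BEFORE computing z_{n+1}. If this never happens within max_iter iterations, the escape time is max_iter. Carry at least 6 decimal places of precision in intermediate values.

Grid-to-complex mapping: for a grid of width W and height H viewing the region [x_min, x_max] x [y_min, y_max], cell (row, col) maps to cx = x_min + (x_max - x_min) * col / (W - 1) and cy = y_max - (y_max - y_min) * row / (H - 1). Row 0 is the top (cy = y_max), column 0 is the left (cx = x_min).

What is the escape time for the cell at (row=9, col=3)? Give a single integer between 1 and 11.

Answer: 11

Derivation:
z_0 = 0 + 0i, c = -0.2425 + -0.5870i
Iter 1: z = -0.2425 + -0.5870i, |z|^2 = 0.4034
Iter 2: z = -0.5283 + -0.3023i, |z|^2 = 0.3704
Iter 3: z = -0.0548 + -0.2676i, |z|^2 = 0.0746
Iter 4: z = -0.3111 + -0.5577i, |z|^2 = 0.4078
Iter 5: z = -0.4567 + -0.2400i, |z|^2 = 0.2662
Iter 6: z = -0.0915 + -0.3678i, |z|^2 = 0.1436
Iter 7: z = -0.3694 + -0.5197i, |z|^2 = 0.4065
Iter 8: z = -0.3761 + -0.2031i, |z|^2 = 0.1827
Iter 9: z = -0.1423 + -0.4342i, |z|^2 = 0.2088
Iter 10: z = -0.4108 + -0.4634i, |z|^2 = 0.3835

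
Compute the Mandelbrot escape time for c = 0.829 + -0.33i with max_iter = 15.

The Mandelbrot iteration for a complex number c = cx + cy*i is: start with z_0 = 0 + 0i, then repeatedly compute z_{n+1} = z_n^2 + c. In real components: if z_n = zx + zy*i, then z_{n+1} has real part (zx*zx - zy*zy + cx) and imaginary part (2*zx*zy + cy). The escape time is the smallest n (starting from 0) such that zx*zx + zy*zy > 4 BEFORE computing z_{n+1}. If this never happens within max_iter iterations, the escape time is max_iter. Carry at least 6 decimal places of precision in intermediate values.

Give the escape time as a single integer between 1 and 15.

z_0 = 0 + 0i, c = 0.8290 + -0.3300i
Iter 1: z = 0.8290 + -0.3300i, |z|^2 = 0.7961
Iter 2: z = 1.4073 + -0.8771i, |z|^2 = 2.7500
Iter 3: z = 2.0402 + -2.7989i, |z|^2 = 11.9962
Escaped at iteration 3

Answer: 3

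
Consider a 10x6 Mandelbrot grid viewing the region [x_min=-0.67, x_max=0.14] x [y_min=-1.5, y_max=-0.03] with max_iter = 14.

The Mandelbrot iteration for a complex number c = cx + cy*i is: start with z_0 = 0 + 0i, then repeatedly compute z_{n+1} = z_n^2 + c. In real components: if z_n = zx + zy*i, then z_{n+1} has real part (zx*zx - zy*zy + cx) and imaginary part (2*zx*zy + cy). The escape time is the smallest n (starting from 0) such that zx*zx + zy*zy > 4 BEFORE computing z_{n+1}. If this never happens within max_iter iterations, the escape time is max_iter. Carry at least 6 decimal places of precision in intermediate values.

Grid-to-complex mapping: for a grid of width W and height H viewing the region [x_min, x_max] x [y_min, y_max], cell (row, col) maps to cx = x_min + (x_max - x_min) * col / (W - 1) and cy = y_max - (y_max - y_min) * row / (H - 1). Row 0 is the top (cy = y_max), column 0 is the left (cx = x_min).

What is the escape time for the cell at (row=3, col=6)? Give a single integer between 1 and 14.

z_0 = 0 + 0i, c = -0.1300 + -0.9120i
Iter 1: z = -0.1300 + -0.9120i, |z|^2 = 0.8486
Iter 2: z = -0.9448 + -0.6749i, |z|^2 = 1.3482
Iter 3: z = 0.3073 + 0.3633i, |z|^2 = 0.2264
Iter 4: z = -0.1676 + -0.6887i, |z|^2 = 0.5024
Iter 5: z = -0.5763 + -0.6812i, |z|^2 = 0.7961
Iter 6: z = -0.2619 + -0.1269i, |z|^2 = 0.0847
Iter 7: z = -0.0775 + -0.8455i, |z|^2 = 0.7209
Iter 8: z = -0.8389 + -0.7809i, |z|^2 = 1.3135
Iter 9: z = -0.0361 + 0.3982i, |z|^2 = 0.1598
Iter 10: z = -0.2872 + -0.9407i, |z|^2 = 0.9675
Iter 11: z = -0.9325 + -0.3716i, |z|^2 = 1.0076
Iter 12: z = 0.6015 + -0.2190i, |z|^2 = 0.4098
Iter 13: z = 0.1838 + -1.1755i, |z|^2 = 1.4155

Answer: 14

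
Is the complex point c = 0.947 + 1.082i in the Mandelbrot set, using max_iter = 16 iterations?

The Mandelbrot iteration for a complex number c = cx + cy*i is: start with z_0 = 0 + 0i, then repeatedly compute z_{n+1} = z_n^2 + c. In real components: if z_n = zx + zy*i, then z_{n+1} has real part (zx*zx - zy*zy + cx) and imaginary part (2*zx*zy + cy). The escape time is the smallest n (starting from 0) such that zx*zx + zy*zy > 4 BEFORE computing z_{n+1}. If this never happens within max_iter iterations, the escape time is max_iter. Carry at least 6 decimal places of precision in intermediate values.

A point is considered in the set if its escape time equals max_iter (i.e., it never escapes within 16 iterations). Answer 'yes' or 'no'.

Answer: no

Derivation:
z_0 = 0 + 0i, c = 0.9470 + 1.0820i
Iter 1: z = 0.9470 + 1.0820i, |z|^2 = 2.0675
Iter 2: z = 0.6731 + 3.1313i, |z|^2 = 10.2581
Escaped at iteration 2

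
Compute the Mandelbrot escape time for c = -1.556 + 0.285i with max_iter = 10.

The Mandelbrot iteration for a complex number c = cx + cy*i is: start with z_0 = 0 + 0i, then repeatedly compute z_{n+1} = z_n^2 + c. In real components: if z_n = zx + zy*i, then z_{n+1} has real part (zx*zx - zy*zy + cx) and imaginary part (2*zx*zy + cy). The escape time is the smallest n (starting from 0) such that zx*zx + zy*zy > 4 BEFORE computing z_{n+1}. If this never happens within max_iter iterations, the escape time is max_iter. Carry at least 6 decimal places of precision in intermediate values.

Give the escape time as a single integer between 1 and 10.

z_0 = 0 + 0i, c = -1.5560 + 0.2850i
Iter 1: z = -1.5560 + 0.2850i, |z|^2 = 2.5024
Iter 2: z = 0.7839 + -0.6019i, |z|^2 = 0.9768
Iter 3: z = -1.3038 + -0.6587i, |z|^2 = 2.1338
Iter 4: z = -0.2900 + 2.0026i, |z|^2 = 4.0946
Escaped at iteration 4

Answer: 4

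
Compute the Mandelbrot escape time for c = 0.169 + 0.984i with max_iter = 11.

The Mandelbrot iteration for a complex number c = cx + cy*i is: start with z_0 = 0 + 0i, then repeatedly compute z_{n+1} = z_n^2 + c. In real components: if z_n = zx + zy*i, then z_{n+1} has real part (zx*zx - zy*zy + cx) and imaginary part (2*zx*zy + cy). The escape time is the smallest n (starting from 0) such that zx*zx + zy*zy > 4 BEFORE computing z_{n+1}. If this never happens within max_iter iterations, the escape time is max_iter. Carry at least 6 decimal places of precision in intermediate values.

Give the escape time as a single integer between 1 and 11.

z_0 = 0 + 0i, c = 0.1690 + 0.9840i
Iter 1: z = 0.1690 + 0.9840i, |z|^2 = 0.9968
Iter 2: z = -0.7707 + 1.3166i, |z|^2 = 2.3274
Iter 3: z = -0.9704 + -1.0454i, |z|^2 = 2.0346
Iter 4: z = 0.0179 + 3.0130i, |z|^2 = 9.0783
Escaped at iteration 4

Answer: 4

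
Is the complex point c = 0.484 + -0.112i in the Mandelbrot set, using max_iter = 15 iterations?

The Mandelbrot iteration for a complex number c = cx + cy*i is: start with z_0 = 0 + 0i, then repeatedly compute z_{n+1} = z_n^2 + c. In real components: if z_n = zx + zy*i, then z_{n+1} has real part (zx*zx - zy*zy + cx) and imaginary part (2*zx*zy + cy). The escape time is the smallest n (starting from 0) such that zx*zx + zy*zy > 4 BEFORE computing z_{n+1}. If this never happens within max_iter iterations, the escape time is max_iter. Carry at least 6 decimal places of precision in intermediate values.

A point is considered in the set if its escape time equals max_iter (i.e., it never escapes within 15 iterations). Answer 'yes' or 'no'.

z_0 = 0 + 0i, c = 0.4840 + -0.1120i
Iter 1: z = 0.4840 + -0.1120i, |z|^2 = 0.2468
Iter 2: z = 0.7057 + -0.2204i, |z|^2 = 0.5466
Iter 3: z = 0.9334 + -0.4231i, |z|^2 = 1.0503
Iter 4: z = 1.1763 + -0.9019i, |z|^2 = 2.1971
Iter 5: z = 1.0543 + -2.2338i, |z|^2 = 6.1014
Escaped at iteration 5

Answer: no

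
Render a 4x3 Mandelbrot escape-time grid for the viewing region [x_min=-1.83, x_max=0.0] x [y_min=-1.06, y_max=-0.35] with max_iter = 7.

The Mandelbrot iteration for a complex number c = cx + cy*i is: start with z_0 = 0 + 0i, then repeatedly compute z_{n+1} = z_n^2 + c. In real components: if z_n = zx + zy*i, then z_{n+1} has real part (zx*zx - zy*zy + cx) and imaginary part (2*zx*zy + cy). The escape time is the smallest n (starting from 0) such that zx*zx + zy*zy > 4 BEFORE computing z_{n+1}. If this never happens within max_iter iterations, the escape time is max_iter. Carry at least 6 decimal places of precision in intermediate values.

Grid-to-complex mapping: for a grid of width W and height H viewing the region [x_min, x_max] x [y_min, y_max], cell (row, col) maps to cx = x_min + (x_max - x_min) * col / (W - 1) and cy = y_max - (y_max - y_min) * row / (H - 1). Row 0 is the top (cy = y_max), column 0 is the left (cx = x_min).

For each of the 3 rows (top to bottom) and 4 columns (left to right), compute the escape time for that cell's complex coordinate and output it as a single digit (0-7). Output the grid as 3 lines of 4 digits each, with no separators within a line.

(row=0, col=0): c = -1.8300 + -0.3500i → escape time 3
(row=0, col=1): c = -1.2200 + -0.3500i → escape time 7
(row=0, col=2): c = -0.6100 + -0.3500i → escape time 7
(row=0, col=3): c = 0.0000 + -0.3500i → escape time 7
(row=1, col=0): c = -1.8300 + -0.7050i → escape time 2
(row=1, col=1): c = -1.2200 + -0.7050i → escape time 3
(row=1, col=2): c = -0.6100 + -0.7050i → escape time 7
(row=1, col=3): c = 0.0000 + -0.7050i → escape time 7
(row=2, col=0): c = -1.8300 + -1.0600i → escape time 1
(row=2, col=1): c = -1.2200 + -1.0600i → escape time 3
(row=2, col=2): c = -0.6100 + -1.0600i → escape time 3
(row=2, col=3): c = 0.0000 + -1.0600i → escape time 5

Answer: 3777
2377
1335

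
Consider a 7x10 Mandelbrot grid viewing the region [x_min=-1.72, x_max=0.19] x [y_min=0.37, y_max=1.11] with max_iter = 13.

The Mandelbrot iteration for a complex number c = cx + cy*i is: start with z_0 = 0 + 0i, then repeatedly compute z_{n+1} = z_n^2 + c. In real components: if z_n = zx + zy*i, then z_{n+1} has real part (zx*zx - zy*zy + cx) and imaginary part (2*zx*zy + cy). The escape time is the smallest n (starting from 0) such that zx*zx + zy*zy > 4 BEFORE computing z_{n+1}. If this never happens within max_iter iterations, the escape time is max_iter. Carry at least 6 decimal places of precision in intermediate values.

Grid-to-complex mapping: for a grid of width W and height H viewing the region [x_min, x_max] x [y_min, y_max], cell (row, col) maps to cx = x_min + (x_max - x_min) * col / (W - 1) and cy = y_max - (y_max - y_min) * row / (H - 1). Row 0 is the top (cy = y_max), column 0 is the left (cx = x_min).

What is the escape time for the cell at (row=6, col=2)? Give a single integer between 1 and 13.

z_0 = 0 + 0i, c = -1.0833 + 0.6167i
Iter 1: z = -1.0833 + 0.6167i, |z|^2 = 1.5539
Iter 2: z = -0.2900 + -0.7194i, |z|^2 = 0.6017
Iter 3: z = -1.5168 + 1.0339i, |z|^2 = 3.3698
Iter 4: z = 0.1484 + -2.5200i, |z|^2 = 6.3723
Escaped at iteration 4

Answer: 4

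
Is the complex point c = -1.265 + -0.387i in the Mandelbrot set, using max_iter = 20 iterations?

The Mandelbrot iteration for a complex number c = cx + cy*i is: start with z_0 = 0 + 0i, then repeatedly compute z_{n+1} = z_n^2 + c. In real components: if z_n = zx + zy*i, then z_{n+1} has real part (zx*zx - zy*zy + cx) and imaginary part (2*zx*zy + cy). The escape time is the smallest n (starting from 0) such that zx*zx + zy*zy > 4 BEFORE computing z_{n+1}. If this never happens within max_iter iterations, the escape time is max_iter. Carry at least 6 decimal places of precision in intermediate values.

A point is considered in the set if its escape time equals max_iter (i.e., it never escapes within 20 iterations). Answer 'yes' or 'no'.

Answer: no

Derivation:
z_0 = 0 + 0i, c = -1.2650 + -0.3870i
Iter 1: z = -1.2650 + -0.3870i, |z|^2 = 1.7500
Iter 2: z = 0.1855 + 0.5921i, |z|^2 = 0.3850
Iter 3: z = -1.5812 + -0.1674i, |z|^2 = 2.5282
Iter 4: z = 1.2072 + 0.1423i, |z|^2 = 1.4775
Iter 5: z = 0.1720 + -0.0434i, |z|^2 = 0.0315
Iter 6: z = -1.2373 + -0.4019i, |z|^2 = 1.6924
Iter 7: z = 0.1043 + 0.6076i, |z|^2 = 0.3801
Iter 8: z = -1.6233 + -0.2602i, |z|^2 = 2.7028
Iter 9: z = 1.3024 + 0.4578i, |z|^2 = 1.9057
Iter 10: z = 0.2216 + 0.8054i, |z|^2 = 0.6978
Iter 11: z = -1.8646 + -0.0300i, |z|^2 = 3.4775
Iter 12: z = 2.2107 + -0.2750i, |z|^2 = 4.9626
Escaped at iteration 12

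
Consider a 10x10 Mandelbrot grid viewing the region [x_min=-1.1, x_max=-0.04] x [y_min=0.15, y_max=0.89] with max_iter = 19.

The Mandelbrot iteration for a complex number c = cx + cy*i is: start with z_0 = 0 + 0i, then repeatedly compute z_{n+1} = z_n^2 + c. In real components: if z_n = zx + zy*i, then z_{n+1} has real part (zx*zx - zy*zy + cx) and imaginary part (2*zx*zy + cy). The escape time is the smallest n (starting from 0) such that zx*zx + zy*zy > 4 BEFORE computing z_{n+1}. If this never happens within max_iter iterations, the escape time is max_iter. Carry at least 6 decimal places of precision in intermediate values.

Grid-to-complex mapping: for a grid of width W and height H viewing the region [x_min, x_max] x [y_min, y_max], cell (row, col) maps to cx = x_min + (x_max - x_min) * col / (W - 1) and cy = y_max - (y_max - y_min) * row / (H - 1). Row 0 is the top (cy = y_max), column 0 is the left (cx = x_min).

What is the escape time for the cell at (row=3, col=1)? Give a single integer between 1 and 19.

Answer: 4

Derivation:
z_0 = 0 + 0i, c = -0.9822 + 0.6433i
Iter 1: z = -0.9822 + 0.6433i, |z|^2 = 1.3786
Iter 2: z = -0.4313 + -0.6205i, |z|^2 = 0.5710
Iter 3: z = -1.1811 + 1.1786i, |z|^2 = 2.7842
Iter 4: z = -0.9762 + -2.1408i, |z|^2 = 5.5361
Escaped at iteration 4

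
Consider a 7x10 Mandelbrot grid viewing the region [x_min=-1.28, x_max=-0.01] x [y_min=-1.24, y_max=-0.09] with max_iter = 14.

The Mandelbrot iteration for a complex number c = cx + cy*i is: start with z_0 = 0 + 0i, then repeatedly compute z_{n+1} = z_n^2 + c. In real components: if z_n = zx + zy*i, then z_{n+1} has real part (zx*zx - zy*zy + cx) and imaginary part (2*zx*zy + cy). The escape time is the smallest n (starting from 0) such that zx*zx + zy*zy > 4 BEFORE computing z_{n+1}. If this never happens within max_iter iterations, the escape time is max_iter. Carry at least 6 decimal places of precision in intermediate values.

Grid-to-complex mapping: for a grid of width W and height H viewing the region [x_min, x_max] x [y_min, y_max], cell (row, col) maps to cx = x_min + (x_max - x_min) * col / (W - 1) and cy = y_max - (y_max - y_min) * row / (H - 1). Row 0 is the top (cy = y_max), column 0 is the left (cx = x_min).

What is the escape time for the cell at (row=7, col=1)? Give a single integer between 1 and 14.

z_0 = 0 + 0i, c = -1.0683 + -0.9844i
Iter 1: z = -1.0683 + -0.9844i, |z|^2 = 2.1105
Iter 2: z = -0.8961 + 1.1190i, |z|^2 = 2.0552
Iter 3: z = -1.5174 + -2.9900i, |z|^2 = 11.2424
Escaped at iteration 3

Answer: 3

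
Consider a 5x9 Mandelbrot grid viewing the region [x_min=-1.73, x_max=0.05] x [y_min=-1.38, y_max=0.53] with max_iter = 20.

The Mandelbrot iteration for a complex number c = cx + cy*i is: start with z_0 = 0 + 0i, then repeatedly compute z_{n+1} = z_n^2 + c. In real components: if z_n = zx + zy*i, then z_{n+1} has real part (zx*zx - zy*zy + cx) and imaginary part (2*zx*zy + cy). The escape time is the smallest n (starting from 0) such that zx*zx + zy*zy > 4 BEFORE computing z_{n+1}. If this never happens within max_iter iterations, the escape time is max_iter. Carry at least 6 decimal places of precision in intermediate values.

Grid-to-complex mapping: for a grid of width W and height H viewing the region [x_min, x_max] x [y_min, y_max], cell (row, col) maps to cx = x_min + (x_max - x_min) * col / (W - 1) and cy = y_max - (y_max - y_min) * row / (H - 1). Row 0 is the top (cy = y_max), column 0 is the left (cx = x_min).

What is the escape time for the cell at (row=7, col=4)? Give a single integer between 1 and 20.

z_0 = 0 + 0i, c = 0.0500 + -1.1412i
Iter 1: z = 0.0500 + -1.1412i, |z|^2 = 1.3050
Iter 2: z = -1.2500 + -1.2554i, |z|^2 = 3.1383
Iter 3: z = 0.0364 + 1.9971i, |z|^2 = 3.9896
Iter 4: z = -3.9369 + -0.9958i, |z|^2 = 16.4912
Escaped at iteration 4

Answer: 4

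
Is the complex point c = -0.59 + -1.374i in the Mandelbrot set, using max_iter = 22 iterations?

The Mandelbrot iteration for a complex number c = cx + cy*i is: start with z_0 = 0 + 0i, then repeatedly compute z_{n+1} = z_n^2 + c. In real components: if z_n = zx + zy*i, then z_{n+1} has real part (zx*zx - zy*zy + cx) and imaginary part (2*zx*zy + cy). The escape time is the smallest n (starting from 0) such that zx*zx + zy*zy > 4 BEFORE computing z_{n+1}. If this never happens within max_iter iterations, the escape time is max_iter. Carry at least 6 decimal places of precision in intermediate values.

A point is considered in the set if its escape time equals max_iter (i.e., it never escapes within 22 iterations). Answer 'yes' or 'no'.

Answer: no

Derivation:
z_0 = 0 + 0i, c = -0.5900 + -1.3740i
Iter 1: z = -0.5900 + -1.3740i, |z|^2 = 2.2360
Iter 2: z = -2.1298 + 0.2473i, |z|^2 = 4.5971
Escaped at iteration 2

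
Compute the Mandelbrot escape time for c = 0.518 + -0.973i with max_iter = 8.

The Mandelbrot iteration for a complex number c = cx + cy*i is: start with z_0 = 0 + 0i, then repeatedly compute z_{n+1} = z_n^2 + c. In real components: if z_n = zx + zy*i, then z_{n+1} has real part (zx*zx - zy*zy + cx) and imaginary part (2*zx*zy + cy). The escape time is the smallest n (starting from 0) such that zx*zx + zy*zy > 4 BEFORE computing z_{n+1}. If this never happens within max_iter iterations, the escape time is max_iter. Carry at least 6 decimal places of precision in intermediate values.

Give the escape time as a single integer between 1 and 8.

Answer: 3

Derivation:
z_0 = 0 + 0i, c = 0.5180 + -0.9730i
Iter 1: z = 0.5180 + -0.9730i, |z|^2 = 1.2151
Iter 2: z = -0.1604 + -1.9810i, |z|^2 = 3.9502
Iter 3: z = -3.3807 + -0.3375i, |z|^2 = 11.5433
Escaped at iteration 3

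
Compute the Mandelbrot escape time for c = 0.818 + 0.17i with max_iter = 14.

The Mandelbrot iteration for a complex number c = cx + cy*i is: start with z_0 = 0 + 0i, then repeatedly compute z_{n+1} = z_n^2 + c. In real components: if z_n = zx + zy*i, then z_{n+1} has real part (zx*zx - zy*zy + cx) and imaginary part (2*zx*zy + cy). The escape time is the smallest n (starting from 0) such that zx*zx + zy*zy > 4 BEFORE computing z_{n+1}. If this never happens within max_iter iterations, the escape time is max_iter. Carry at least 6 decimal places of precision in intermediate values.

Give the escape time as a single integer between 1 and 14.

Answer: 3

Derivation:
z_0 = 0 + 0i, c = 0.8180 + 0.1700i
Iter 1: z = 0.8180 + 0.1700i, |z|^2 = 0.6980
Iter 2: z = 1.4582 + 0.4481i, |z|^2 = 2.3272
Iter 3: z = 2.7436 + 1.4769i, |z|^2 = 9.7087
Escaped at iteration 3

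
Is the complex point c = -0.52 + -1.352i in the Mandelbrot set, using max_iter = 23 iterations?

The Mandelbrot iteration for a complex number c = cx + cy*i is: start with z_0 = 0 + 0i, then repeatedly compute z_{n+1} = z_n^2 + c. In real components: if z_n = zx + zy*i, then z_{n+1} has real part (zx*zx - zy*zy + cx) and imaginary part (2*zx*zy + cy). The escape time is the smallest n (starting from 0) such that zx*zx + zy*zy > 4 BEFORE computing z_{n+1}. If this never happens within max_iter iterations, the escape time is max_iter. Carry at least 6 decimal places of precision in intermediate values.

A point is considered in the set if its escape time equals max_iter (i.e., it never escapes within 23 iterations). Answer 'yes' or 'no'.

Answer: no

Derivation:
z_0 = 0 + 0i, c = -0.5200 + -1.3520i
Iter 1: z = -0.5200 + -1.3520i, |z|^2 = 2.0983
Iter 2: z = -2.0775 + 0.0541i, |z|^2 = 4.3189
Escaped at iteration 2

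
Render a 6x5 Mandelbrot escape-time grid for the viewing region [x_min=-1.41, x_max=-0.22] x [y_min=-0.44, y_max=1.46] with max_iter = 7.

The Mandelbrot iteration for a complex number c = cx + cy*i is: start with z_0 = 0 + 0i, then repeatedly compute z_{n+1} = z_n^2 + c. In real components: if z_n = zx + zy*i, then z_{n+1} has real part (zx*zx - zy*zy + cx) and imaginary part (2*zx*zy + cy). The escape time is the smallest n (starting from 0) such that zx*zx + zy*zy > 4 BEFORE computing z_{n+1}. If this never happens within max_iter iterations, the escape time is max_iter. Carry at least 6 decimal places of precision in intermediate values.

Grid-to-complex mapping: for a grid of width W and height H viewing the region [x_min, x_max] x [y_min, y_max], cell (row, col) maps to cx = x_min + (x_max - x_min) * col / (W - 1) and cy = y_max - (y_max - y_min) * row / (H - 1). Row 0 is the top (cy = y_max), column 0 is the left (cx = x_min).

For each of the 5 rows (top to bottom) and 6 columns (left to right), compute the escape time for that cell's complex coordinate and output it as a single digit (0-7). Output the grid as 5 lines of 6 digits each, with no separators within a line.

Answer: 122222
333447
355777
777777
466777

Derivation:
(row=0, col=0): c = -1.4100 + 1.4600i → escape time 1
(row=0, col=1): c = -1.1720 + 1.4600i → escape time 2
(row=0, col=2): c = -0.9340 + 1.4600i → escape time 2
(row=0, col=3): c = -0.6960 + 1.4600i → escape time 2
(row=0, col=4): c = -0.4580 + 1.4600i → escape time 2
(row=0, col=5): c = -0.2200 + 1.4600i → escape time 2
(row=1, col=0): c = -1.4100 + 0.9850i → escape time 3
(row=1, col=1): c = -1.1720 + 0.9850i → escape time 3
(row=1, col=2): c = -0.9340 + 0.9850i → escape time 3
(row=1, col=3): c = -0.6960 + 0.9850i → escape time 4
(row=1, col=4): c = -0.4580 + 0.9850i → escape time 4
(row=1, col=5): c = -0.2200 + 0.9850i → escape time 7
(row=2, col=0): c = -1.4100 + 0.5100i → escape time 3
(row=2, col=1): c = -1.1720 + 0.5100i → escape time 5
(row=2, col=2): c = -0.9340 + 0.5100i → escape time 5
(row=2, col=3): c = -0.6960 + 0.5100i → escape time 7
(row=2, col=4): c = -0.4580 + 0.5100i → escape time 7
(row=2, col=5): c = -0.2200 + 0.5100i → escape time 7
(row=3, col=0): c = -1.4100 + 0.0350i → escape time 7
(row=3, col=1): c = -1.1720 + 0.0350i → escape time 7
(row=3, col=2): c = -0.9340 + 0.0350i → escape time 7
(row=3, col=3): c = -0.6960 + 0.0350i → escape time 7
(row=3, col=4): c = -0.4580 + 0.0350i → escape time 7
(row=3, col=5): c = -0.2200 + 0.0350i → escape time 7
(row=4, col=0): c = -1.4100 + -0.4400i → escape time 4
(row=4, col=1): c = -1.1720 + -0.4400i → escape time 6
(row=4, col=2): c = -0.9340 + -0.4400i → escape time 6
(row=4, col=3): c = -0.6960 + -0.4400i → escape time 7
(row=4, col=4): c = -0.4580 + -0.4400i → escape time 7
(row=4, col=5): c = -0.2200 + -0.4400i → escape time 7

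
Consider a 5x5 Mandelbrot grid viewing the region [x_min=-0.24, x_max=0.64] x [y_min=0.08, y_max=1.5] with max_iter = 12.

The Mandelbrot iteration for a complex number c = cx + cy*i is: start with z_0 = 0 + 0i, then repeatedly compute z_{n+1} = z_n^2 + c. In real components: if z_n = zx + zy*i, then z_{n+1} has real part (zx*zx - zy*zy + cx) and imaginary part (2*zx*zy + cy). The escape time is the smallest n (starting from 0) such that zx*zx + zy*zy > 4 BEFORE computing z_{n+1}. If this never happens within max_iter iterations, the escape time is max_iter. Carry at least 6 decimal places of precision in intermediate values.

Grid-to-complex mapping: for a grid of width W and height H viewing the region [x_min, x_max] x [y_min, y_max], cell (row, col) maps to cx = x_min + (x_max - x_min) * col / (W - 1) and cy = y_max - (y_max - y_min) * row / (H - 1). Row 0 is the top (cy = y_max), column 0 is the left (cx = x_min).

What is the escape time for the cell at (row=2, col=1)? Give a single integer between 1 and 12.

z_0 = 0 + 0i, c = -0.0200 + 0.7900i
Iter 1: z = -0.0200 + 0.7900i, |z|^2 = 0.6245
Iter 2: z = -0.6437 + 0.7584i, |z|^2 = 0.9895
Iter 3: z = -0.1808 + -0.1864i, |z|^2 = 0.0674
Iter 4: z = -0.0220 + 0.8574i, |z|^2 = 0.7356
Iter 5: z = -0.7546 + 0.7522i, |z|^2 = 1.1353
Iter 6: z = -0.0163 + -0.3453i, |z|^2 = 0.1195
Iter 7: z = -0.1390 + 0.8013i, |z|^2 = 0.6614
Iter 8: z = -0.6427 + 0.5673i, |z|^2 = 0.7349
Iter 9: z = 0.0713 + 0.0608i, |z|^2 = 0.0088
Iter 10: z = -0.0186 + 0.7987i, |z|^2 = 0.6382
Iter 11: z = -0.6575 + 0.7603i, |z|^2 = 1.0104

Answer: 12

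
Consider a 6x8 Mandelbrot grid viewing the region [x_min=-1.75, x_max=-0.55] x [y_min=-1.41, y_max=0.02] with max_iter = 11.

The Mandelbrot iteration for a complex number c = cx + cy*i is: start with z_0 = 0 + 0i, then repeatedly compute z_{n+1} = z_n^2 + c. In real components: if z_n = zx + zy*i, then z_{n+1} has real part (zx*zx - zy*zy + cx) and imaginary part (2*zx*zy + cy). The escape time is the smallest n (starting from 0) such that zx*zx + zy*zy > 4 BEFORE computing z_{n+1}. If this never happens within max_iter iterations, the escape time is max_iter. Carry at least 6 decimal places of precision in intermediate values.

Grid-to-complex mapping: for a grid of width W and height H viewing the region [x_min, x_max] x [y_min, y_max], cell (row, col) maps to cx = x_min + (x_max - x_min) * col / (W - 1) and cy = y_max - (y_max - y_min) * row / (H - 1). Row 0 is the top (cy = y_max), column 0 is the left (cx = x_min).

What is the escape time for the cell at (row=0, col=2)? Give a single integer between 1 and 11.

Answer: 11

Derivation:
z_0 = 0 + 0i, c = -1.2700 + 0.0200i
Iter 1: z = -1.2700 + 0.0200i, |z|^2 = 1.6133
Iter 2: z = 0.3425 + -0.0308i, |z|^2 = 0.1183
Iter 3: z = -1.1536 + -0.0011i, |z|^2 = 1.3309
Iter 4: z = 0.0609 + 0.0225i, |z|^2 = 0.0042
Iter 5: z = -1.2668 + 0.0227i, |z|^2 = 1.6053
Iter 6: z = 0.3343 + -0.0376i, |z|^2 = 0.1131
Iter 7: z = -1.1597 + -0.0052i, |z|^2 = 1.3449
Iter 8: z = 0.0748 + 0.0320i, |z|^2 = 0.0066
Iter 9: z = -1.2654 + 0.0248i, |z|^2 = 1.6019
Iter 10: z = 0.3307 + -0.0427i, |z|^2 = 0.1112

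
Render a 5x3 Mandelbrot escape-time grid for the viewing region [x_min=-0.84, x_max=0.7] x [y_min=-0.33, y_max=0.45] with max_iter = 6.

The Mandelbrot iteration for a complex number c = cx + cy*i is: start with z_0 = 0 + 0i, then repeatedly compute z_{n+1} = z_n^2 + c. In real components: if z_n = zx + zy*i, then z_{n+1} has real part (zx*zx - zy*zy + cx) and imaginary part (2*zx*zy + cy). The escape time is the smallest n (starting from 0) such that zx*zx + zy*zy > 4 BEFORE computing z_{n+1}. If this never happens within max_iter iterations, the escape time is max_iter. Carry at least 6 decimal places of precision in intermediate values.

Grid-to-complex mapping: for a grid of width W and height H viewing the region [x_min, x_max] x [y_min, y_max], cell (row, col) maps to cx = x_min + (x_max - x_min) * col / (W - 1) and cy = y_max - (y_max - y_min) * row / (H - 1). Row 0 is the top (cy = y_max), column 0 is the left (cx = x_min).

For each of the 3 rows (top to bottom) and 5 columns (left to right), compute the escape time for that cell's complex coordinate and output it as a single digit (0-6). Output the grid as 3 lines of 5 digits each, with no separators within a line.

Answer: 66663
66663
66663

Derivation:
(row=0, col=0): c = -0.8400 + 0.4500i → escape time 6
(row=0, col=1): c = -0.4550 + 0.4500i → escape time 6
(row=0, col=2): c = -0.0700 + 0.4500i → escape time 6
(row=0, col=3): c = 0.3150 + 0.4500i → escape time 6
(row=0, col=4): c = 0.7000 + 0.4500i → escape time 3
(row=1, col=0): c = -0.8400 + 0.0600i → escape time 6
(row=1, col=1): c = -0.4550 + 0.0600i → escape time 6
(row=1, col=2): c = -0.0700 + 0.0600i → escape time 6
(row=1, col=3): c = 0.3150 + 0.0600i → escape time 6
(row=1, col=4): c = 0.7000 + 0.0600i → escape time 3
(row=2, col=0): c = -0.8400 + -0.3300i → escape time 6
(row=2, col=1): c = -0.4550 + -0.3300i → escape time 6
(row=2, col=2): c = -0.0700 + -0.3300i → escape time 6
(row=2, col=3): c = 0.3150 + -0.3300i → escape time 6
(row=2, col=4): c = 0.7000 + -0.3300i → escape time 3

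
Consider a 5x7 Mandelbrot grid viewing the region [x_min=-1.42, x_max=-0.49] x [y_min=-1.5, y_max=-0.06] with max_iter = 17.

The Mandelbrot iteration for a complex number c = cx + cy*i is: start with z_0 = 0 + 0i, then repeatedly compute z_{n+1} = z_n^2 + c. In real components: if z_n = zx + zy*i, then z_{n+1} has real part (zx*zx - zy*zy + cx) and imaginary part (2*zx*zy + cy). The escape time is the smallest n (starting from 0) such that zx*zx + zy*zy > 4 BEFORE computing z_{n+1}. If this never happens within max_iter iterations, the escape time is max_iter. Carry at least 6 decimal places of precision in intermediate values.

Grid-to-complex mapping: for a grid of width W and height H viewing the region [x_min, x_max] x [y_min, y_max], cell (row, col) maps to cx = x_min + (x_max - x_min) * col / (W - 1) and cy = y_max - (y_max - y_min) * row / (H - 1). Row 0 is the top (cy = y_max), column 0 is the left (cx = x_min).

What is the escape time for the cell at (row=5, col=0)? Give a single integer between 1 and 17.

z_0 = 0 + 0i, c = -1.4200 + -1.2600i
Iter 1: z = -1.4200 + -1.2600i, |z|^2 = 3.6040
Iter 2: z = -0.9912 + 2.3184i, |z|^2 = 6.3575
Escaped at iteration 2

Answer: 2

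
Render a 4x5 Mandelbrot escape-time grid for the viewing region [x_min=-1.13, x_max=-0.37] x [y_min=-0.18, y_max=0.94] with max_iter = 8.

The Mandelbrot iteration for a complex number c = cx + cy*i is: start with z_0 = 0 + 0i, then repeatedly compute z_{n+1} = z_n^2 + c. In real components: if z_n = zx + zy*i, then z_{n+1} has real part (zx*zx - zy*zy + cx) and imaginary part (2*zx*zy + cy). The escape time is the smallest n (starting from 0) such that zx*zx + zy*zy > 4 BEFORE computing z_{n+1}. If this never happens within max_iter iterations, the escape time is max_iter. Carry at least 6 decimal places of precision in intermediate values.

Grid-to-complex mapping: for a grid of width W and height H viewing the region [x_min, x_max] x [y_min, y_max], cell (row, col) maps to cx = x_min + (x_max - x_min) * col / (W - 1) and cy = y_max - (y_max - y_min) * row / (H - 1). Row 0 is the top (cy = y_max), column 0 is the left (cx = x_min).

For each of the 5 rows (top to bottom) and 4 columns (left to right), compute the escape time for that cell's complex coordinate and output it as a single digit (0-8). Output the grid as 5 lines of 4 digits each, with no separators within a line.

(row=0, col=0): c = -1.1300 + 0.9400i → escape time 3
(row=0, col=1): c = -0.8767 + 0.9400i → escape time 3
(row=0, col=2): c = -0.6233 + 0.9400i → escape time 4
(row=0, col=3): c = -0.3700 + 0.9400i → escape time 5
(row=1, col=0): c = -1.1300 + 0.6600i → escape time 3
(row=1, col=1): c = -0.8767 + 0.6600i → escape time 4
(row=1, col=2): c = -0.6233 + 0.6600i → escape time 8
(row=1, col=3): c = -0.3700 + 0.6600i → escape time 8
(row=2, col=0): c = -1.1300 + 0.3800i → escape time 7
(row=2, col=1): c = -0.8767 + 0.3800i → escape time 7
(row=2, col=2): c = -0.6233 + 0.3800i → escape time 8
(row=2, col=3): c = -0.3700 + 0.3800i → escape time 8
(row=3, col=0): c = -1.1300 + 0.1000i → escape time 8
(row=3, col=1): c = -0.8767 + 0.1000i → escape time 8
(row=3, col=2): c = -0.6233 + 0.1000i → escape time 8
(row=3, col=3): c = -0.3700 + 0.1000i → escape time 8
(row=4, col=0): c = -1.1300 + -0.1800i → escape time 8
(row=4, col=1): c = -0.8767 + -0.1800i → escape time 8
(row=4, col=2): c = -0.6233 + -0.1800i → escape time 8
(row=4, col=3): c = -0.3700 + -0.1800i → escape time 8

Answer: 3345
3488
7788
8888
8888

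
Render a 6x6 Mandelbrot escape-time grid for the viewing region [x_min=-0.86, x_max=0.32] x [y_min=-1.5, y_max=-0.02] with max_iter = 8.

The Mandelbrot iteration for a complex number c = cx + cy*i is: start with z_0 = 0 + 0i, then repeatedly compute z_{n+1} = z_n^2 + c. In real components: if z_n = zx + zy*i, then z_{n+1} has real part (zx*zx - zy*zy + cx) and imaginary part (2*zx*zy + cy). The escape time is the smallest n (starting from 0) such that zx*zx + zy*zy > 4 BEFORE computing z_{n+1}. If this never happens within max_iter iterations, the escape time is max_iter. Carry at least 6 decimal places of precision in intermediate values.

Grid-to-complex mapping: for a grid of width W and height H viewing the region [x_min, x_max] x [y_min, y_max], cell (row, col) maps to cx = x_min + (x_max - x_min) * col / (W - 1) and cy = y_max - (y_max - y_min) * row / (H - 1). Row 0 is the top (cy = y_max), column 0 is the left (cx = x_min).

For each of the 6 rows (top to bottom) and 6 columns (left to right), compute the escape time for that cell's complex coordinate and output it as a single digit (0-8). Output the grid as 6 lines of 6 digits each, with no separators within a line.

(row=0, col=0): c = -0.8600 + -0.0200i → escape time 8
(row=0, col=1): c = -0.6240 + -0.0200i → escape time 8
(row=0, col=2): c = -0.3880 + -0.0200i → escape time 8
(row=0, col=3): c = -0.1520 + -0.0200i → escape time 8
(row=0, col=4): c = 0.0840 + -0.0200i → escape time 8
(row=0, col=5): c = 0.3200 + -0.0200i → escape time 8
(row=1, col=0): c = -0.8600 + -0.3160i → escape time 8
(row=1, col=1): c = -0.6240 + -0.3160i → escape time 8
(row=1, col=2): c = -0.3880 + -0.3160i → escape time 8
(row=1, col=3): c = -0.1520 + -0.3160i → escape time 8
(row=1, col=4): c = 0.0840 + -0.3160i → escape time 8
(row=1, col=5): c = 0.3200 + -0.3160i → escape time 8
(row=2, col=0): c = -0.8600 + -0.6120i → escape time 5
(row=2, col=1): c = -0.6240 + -0.6120i → escape time 8
(row=2, col=2): c = -0.3880 + -0.6120i → escape time 8
(row=2, col=3): c = -0.1520 + -0.6120i → escape time 8
(row=2, col=4): c = 0.0840 + -0.6120i → escape time 8
(row=2, col=5): c = 0.3200 + -0.6120i → escape time 8
(row=3, col=0): c = -0.8600 + -0.9080i → escape time 3
(row=3, col=1): c = -0.6240 + -0.9080i → escape time 4
(row=3, col=2): c = -0.3880 + -0.9080i → escape time 5
(row=3, col=3): c = -0.1520 + -0.9080i → escape time 8
(row=3, col=4): c = 0.0840 + -0.9080i → escape time 5
(row=3, col=5): c = 0.3200 + -0.9080i → escape time 4
(row=4, col=0): c = -0.8600 + -1.2040i → escape time 3
(row=4, col=1): c = -0.6240 + -1.2040i → escape time 3
(row=4, col=2): c = -0.3880 + -1.2040i → escape time 3
(row=4, col=3): c = -0.1520 + -1.2040i → escape time 3
(row=4, col=4): c = 0.0840 + -1.2040i → escape time 3
(row=4, col=5): c = 0.3200 + -1.2040i → escape time 2
(row=5, col=0): c = -0.8600 + -1.5000i → escape time 2
(row=5, col=1): c = -0.6240 + -1.5000i → escape time 2
(row=5, col=2): c = -0.3880 + -1.5000i → escape time 2
(row=5, col=3): c = -0.1520 + -1.5000i → escape time 2
(row=5, col=4): c = 0.0840 + -1.5000i → escape time 2
(row=5, col=5): c = 0.3200 + -1.5000i → escape time 2

Answer: 888888
888888
588888
345854
333332
222222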